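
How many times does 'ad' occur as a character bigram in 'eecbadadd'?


Scanning 'eecbadadd' for bigram 'ad':
  Position 0: 'ee' -> no
  Position 1: 'ec' -> no
  Position 2: 'cb' -> no
  Position 3: 'ba' -> no
  Position 4: 'ad' -> MATCH
  Position 5: 'da' -> no
  Position 6: 'ad' -> MATCH
  Position 7: 'dd' -> no
Total matches: 2

2


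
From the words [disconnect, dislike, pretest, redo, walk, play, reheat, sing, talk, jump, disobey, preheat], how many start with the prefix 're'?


Checking each word for prefix 're':
  'disconnect' -> no (count: 0)
  'dislike' -> no (count: 0)
  'pretest' -> no (count: 0)
  'redo' -> YES, starts with 're' (count: 1)
  'walk' -> no (count: 1)
  'play' -> no (count: 1)
  'reheat' -> YES, starts with 're' (count: 2)
  'sing' -> no (count: 2)
  'talk' -> no (count: 2)
  'jump' -> no (count: 2)
  'disobey' -> no (count: 2)
  'preheat' -> no (count: 2)
Total with prefix 're': 2

2


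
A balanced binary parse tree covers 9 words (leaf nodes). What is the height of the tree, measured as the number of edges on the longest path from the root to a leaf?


In a balanced binary tree with n leaves the deepest leaf is ceil(log2(n)) edges below the root.
log2(9) = 3.1699
ceil(3.1699) = 4
height (edges) = 4

4


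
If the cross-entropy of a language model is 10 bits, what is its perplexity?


Perplexity formula: PP = 2^H
H = 10
PP = 2^10
PP = 2^10 = 1024

1024


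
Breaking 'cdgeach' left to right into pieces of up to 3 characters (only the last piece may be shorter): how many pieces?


'cdgeach' has 7 characters.
Chunking with max size 3:
  Chunk 1: 'cdg' (positions 0-2)
  Chunk 2: 'eac' (positions 3-5)
  Chunk 3: 'h' (positions 6-6)
Total chunks: ceil(7 / 3) = 3

3


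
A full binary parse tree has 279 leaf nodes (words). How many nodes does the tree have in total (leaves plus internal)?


Leaf nodes (terminals): 279
Internal nodes = n - 1 = 279 - 1 = 278
Total = leaves + internal = 279 + 278 = 557

557


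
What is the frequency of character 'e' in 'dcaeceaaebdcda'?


Scanning 'dcaeceaaebdcda' for 'e':
  Position 3: 'e' -> MATCH (count: 1)
  Position 5: 'e' -> MATCH (count: 2)
  Position 8: 'e' -> MATCH (count: 3)
Total occurrences of 'e': 3

3


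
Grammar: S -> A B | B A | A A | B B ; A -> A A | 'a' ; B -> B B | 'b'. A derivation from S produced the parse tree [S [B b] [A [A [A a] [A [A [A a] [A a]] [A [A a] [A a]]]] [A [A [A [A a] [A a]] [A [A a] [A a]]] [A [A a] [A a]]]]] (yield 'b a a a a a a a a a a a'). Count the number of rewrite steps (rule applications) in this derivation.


Every bracketed nonterminal node [X ...] in the tree is produced by exactly one rule application.
Reading the tree off as a leftmost derivation:
  Step 1: S  =>  B A   (applied S -> B A)
  Step 2: B A  =>  b A   (applied B -> b)
  Step 3: b A  =>  b A A   (applied A -> A A)
  Step 4: b A A  =>  b A A A   (applied A -> A A)
  Step 5: b A A A  =>  b a A A   (applied A -> a)
  Step 6: b a A A  =>  b a A A A   (applied A -> A A)
  Step 7: b a A A A  =>  b a A A A A   (applied A -> A A)
  Step 8: b a A A A A  =>  b a a A A A   (applied A -> a)
  Step 9: b a a A A A  =>  b a a a A A   (applied A -> a)
  Step 10: b a a a A A  =>  b a a a A A A   (applied A -> A A)
  Step 11: b a a a A A A  =>  b a a a a A A   (applied A -> a)
  Step 12: b a a a a A A  =>  b a a a a a A   (applied A -> a)
  Step 13: b a a a a a A  =>  b a a a a a A A   (applied A -> A A)
  Step 14: b a a a a a A A  =>  b a a a a a A A A   (applied A -> A A)
  Step 15: b a a a a a A A A  =>  b a a a a a A A A A   (applied A -> A A)
  Step 16: b a a a a a A A A A  =>  b a a a a a a A A A   (applied A -> a)
  Step 17: b a a a a a a A A A  =>  b a a a a a a a A A   (applied A -> a)
  Step 18: b a a a a a a a A A  =>  b a a a a a a a A A A   (applied A -> A A)
  Step 19: b a a a a a a a A A A  =>  b a a a a a a a a A A   (applied A -> a)
  Step 20: b a a a a a a a a A A  =>  b a a a a a a a a a A   (applied A -> a)
  Step 21: b a a a a a a a a a A  =>  b a a a a a a a a a A A   (applied A -> A A)
  Step 22: b a a a a a a a a a A A  =>  b a a a a a a a a a a A   (applied A -> a)
  Step 23: b a a a a a a a a a a A  =>  b a a a a a a a a a a a   (applied A -> a)
Final yield: b a a a a a a a a a a a
Total rewrite steps: 23

23


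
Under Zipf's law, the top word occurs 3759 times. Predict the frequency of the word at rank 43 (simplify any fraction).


Zipf's law: freq(rank) = f1 / rank
f1 = 3759, rank = 43
freq = 3759 / 43
GCD(3759, 43) = 1
Simplified: 3759/43

3759/43


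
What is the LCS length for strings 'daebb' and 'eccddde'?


DP table for LCS of 'daebb' and 'eccddde':
       e  c  c  d  d  d  e
    0  0  0  0  0  0  0  0
  d 0  0  0  0  1  1  1  1
  a 0  0  0  0  1  1  1  1
  e 0  1  1  1  1  1  1  2
  b 0  1  1  1  1  1  1  2
  b 0  1  1  1  1  1  1  2
LCS: 'de'
LCS length = 2

2


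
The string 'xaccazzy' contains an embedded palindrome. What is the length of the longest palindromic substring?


Scanning 'xaccazzy' for palindromic substrings.
Substring at positions 1-4: 'acca'.
Check: reverse('acca') = 'acca' -> palindrome confirmed.
Neighbouring characters ('x' / 'z') break symmetry, so it cannot extend further.
No longer palindromic substring exists; longest length = 4

4


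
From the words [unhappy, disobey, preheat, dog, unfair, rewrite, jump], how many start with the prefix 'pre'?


Checking each word for prefix 'pre':
  'unhappy' -> no (count: 0)
  'disobey' -> no (count: 0)
  'preheat' -> YES, starts with 'pre' (count: 1)
  'dog' -> no (count: 1)
  'unfair' -> no (count: 1)
  'rewrite' -> no (count: 1)
  'jump' -> no (count: 1)
Total with prefix 'pre': 1

1


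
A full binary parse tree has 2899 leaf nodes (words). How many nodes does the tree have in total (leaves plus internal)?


Leaf nodes (terminals): 2899
Internal nodes = n - 1 = 2899 - 1 = 2898
Total = leaves + internal = 2899 + 2898 = 5797

5797


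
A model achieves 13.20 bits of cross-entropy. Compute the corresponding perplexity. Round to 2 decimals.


Perplexity formula: PP = 2^H
H = 13.20
PP = 2^13.20
Decompose: 2^13.20 = 2^13 * 2^0.20
2^13 = 8192, 2^0.20 ~ 1.1486984
PP ~ 8192 * 1.1486984 = 9410.1372928
Rounded to 2 decimals: 9410.14

9410.14


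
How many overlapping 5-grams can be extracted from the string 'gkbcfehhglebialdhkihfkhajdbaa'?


String 'gkbcfehhglebialdhkihfkhajdbaa' has length L = 29.
Number of overlapping n-grams = L - n + 1
Substituting: 29 - 5 + 1 = 25

25


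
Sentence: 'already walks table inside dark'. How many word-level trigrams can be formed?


Word trigrams from [5] words:
  Trigram 1: (already walks table)
  Trigram 2: (walks table inside)
  Trigram 3: (table inside dark)
Total word trigrams: 5 - 2 = 3

3


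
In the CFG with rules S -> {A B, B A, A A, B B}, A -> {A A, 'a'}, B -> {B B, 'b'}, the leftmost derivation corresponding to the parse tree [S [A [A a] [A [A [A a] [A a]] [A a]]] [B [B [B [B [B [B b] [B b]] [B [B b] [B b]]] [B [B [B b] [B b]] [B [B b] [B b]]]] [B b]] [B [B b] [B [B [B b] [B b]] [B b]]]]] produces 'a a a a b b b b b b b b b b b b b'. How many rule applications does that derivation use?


Every bracketed nonterminal node [X ...] in the tree is produced by exactly one rule application.
Reading the tree off as a leftmost derivation:
  Step 1: S  =>  A B   (applied S -> A B)
  Step 2: A B  =>  A A B   (applied A -> A A)
  Step 3: A A B  =>  a A B   (applied A -> a)
  Step 4: a A B  =>  a A A B   (applied A -> A A)
  Step 5: a A A B  =>  a A A A B   (applied A -> A A)
  Step 6: a A A A B  =>  a a A A B   (applied A -> a)
  Step 7: a a A A B  =>  a a a A B   (applied A -> a)
  Step 8: a a a A B  =>  a a a a B   (applied A -> a)
  Step 9: a a a a B  =>  a a a a B B   (applied B -> B B)
  Step 10: a a a a B B  =>  a a a a B B B   (applied B -> B B)
  Step 11: a a a a B B B  =>  a a a a B B B B   (applied B -> B B)
  Step 12: a a a a B B B B  =>  a a a a B B B B B   (applied B -> B B)
  Step 13: a a a a B B B B B  =>  a a a a B B B B B B   (applied B -> B B)
  Step 14: a a a a B B B B B B  =>  a a a a b B B B B B   (applied B -> b)
  Step 15: a a a a b B B B B B  =>  a a a a b b B B B B   (applied B -> b)
  Step 16: a a a a b b B B B B  =>  a a a a b b B B B B B   (applied B -> B B)
  Step 17: a a a a b b B B B B B  =>  a a a a b b b B B B B   (applied B -> b)
  Step 18: a a a a b b b B B B B  =>  a a a a b b b b B B B   (applied B -> b)
  Step 19: a a a a b b b b B B B  =>  a a a a b b b b B B B B   (applied B -> B B)
  Step 20: a a a a b b b b B B B B  =>  a a a a b b b b B B B B B   (applied B -> B B)
  Step 21: a a a a b b b b B B B B B  =>  a a a a b b b b b B B B B   (applied B -> b)
  Step 22: a a a a b b b b b B B B B  =>  a a a a b b b b b b B B B   (applied B -> b)
  Step 23: a a a a b b b b b b B B B  =>  a a a a b b b b b b B B B B   (applied B -> B B)
  Step 24: a a a a b b b b b b B B B B  =>  a a a a b b b b b b b B B B   (applied B -> b)
  Step 25: a a a a b b b b b b b B B B  =>  a a a a b b b b b b b b B B   (applied B -> b)
  Step 26: a a a a b b b b b b b b B B  =>  a a a a b b b b b b b b b B   (applied B -> b)
  Step 27: a a a a b b b b b b b b b B  =>  a a a a b b b b b b b b b B B   (applied B -> B B)
  Step 28: a a a a b b b b b b b b b B B  =>  a a a a b b b b b b b b b b B   (applied B -> b)
  Step 29: a a a a b b b b b b b b b b B  =>  a a a a b b b b b b b b b b B B   (applied B -> B B)
  Step 30: a a a a b b b b b b b b b b B B  =>  a a a a b b b b b b b b b b B B B   (applied B -> B B)
  Step 31: a a a a b b b b b b b b b b B B B  =>  a a a a b b b b b b b b b b b B B   (applied B -> b)
  Step 32: a a a a b b b b b b b b b b b B B  =>  a a a a b b b b b b b b b b b b B   (applied B -> b)
  Step 33: a a a a b b b b b b b b b b b b B  =>  a a a a b b b b b b b b b b b b b   (applied B -> b)
Final yield: a a a a b b b b b b b b b b b b b
Total rewrite steps: 33

33


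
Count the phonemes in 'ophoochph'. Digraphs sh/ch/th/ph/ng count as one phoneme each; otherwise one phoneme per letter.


Parsing 'ophoochph' greedily, digraphs first:
  'o' -> vowel phoneme (phonemes so far: 1)
  'ph' -> digraph (1 consonant phoneme) (phonemes so far: 2)
  'o' -> vowel phoneme (phonemes so far: 3)
  'o' -> vowel phoneme (phonemes so far: 4)
  'ch' -> digraph (1 consonant phoneme) (phonemes so far: 5)
  'ph' -> digraph (1 consonant phoneme) (phonemes so far: 6)
Total phonemes: 6

6


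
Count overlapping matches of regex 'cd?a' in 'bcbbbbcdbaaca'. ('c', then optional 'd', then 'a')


Pattern: cd?a means 'c', then optional 'd', then 'a'.
Scanning 'bcbbbbcdbaaca' position-by-position:
  Pos 0: window 'bcb' -> no
  Pos 1: window 'cbb' -> no
  Pos 2: window 'bbb' -> no
  Pos 3: window 'bbb' -> no
  Pos 4: window 'bbc' -> no
  Pos 5: window 'bcd' -> no
  Pos 6: window 'cdb' -> no
  Pos 7: window 'dba' -> no
  Pos 8: window 'baa' -> no
  Pos 9: window 'aac' -> no
  Pos 10: window 'aca' -> no
  Pos 11: window 'ca' -> MATCH
  Pos 12: window 'a' -> no
Total matches: 1

1


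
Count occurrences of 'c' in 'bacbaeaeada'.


Scanning 'bacbaeaeada' for 'c':
  Position 2: 'c' -> MATCH (count: 1)
Total occurrences of 'c': 1

1


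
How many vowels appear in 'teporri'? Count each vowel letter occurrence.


Scanning each character of 'teporri':
  Position 1: 't' -> consonant (running count: 0)
  Position 2: 'e' -> vowel (running count: 1)
  Position 3: 'p' -> consonant (running count: 1)
  Position 4: 'o' -> vowel (running count: 2)
  Position 5: 'r' -> consonant (running count: 2)
  Position 6: 'r' -> consonant (running count: 2)
  Position 7: 'i' -> vowel (running count: 3)
Total vowels: 3

3


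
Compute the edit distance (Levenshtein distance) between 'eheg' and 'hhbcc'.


Building DP table for s1='eheg' (len 4) and s2='hhbcc' (len 5):
       h  h  b  c  c
    0  1  2  3  4  5
  e 1  1  2  3  4  5
  h 2  1  1  2  3  4
  e 3  2  2  2  3  4
  g 4  3  3  3  3  4
Edit distance = dp[4][5] = 4

4


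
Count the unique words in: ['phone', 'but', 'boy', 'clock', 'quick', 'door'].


Listing all tokens and tracking unique types:
  Token 1: 'phone' -> NEW (unique so far: 1)
  Token 2: 'but' -> NEW (unique so far: 2)
  Token 3: 'boy' -> NEW (unique so far: 3)
  Token 4: 'clock' -> NEW (unique so far: 4)
  Token 5: 'quick' -> NEW (unique so far: 5)
  Token 6: 'door' -> NEW (unique so far: 6)
Unique types: ('boy', 'but', 'clock', 'door', 'phone', 'quick')
Vocabulary size: 6

6


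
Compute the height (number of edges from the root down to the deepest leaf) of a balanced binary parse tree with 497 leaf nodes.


In a balanced binary tree with n leaves the deepest leaf is ceil(log2(n)) edges below the root.
log2(497) = 8.9571
ceil(8.9571) = 9
height (edges) = 9

9


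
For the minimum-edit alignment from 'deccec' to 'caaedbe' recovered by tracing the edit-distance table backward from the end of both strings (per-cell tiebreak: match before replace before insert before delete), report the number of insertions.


Edit distance = 6. Backtracking from cell (6, 7) with preference match > replace > insert > delete,
then listing the resulting alignment 'deccec' -> 'caaedbe' left to right:
  Step 1: insert 'c' [insertion #1]
  Step 2: insert 'a' [insertion #2]
  Step 3: replace d->a
  Step 4: keep 'e'
  Step 5: replace c->d
  Step 6: replace c->b
  Step 7: keep 'e'
  Step 8: delete 'c'
Total insertions: 2

2


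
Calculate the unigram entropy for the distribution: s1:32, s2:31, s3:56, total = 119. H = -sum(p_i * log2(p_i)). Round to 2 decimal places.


Computing entropy H = -sum(p_i * log2(p_i)):
  s1: p = 32/119 = 0.2689, -p*log2(p) = 0.5095
  s2: p = 31/119 = 0.2605, -p*log2(p) = 0.5055
  s3: p = 56/119 = 0.4706, -p*log2(p) = 0.5117
H = sum of terms = 1.5267
Rounded to 2 decimals: 1.53

1.53


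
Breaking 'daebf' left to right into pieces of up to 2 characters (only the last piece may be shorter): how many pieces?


'daebf' has 5 characters.
Chunking with max size 2:
  Chunk 1: 'da' (positions 0-1)
  Chunk 2: 'eb' (positions 2-3)
  Chunk 3: 'f' (positions 4-4)
Total chunks: ceil(5 / 2) = 3

3


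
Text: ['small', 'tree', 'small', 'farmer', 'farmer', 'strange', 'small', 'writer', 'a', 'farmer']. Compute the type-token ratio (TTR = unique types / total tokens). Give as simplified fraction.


Tokens: 10
Unique types: ('a', 'farmer', 'small', 'strange', 'tree', 'writer') = 6
TTR = 6/10
Simplify: divide both by 2 -> 3/5
TTR = 3/5

3/5


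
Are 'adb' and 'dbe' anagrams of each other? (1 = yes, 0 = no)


Sort characters of 'adb': 'abd'
Sort characters of 'dbe': 'bde'
Sorted forms differ -> they are NOT anagrams
Result: 0

0


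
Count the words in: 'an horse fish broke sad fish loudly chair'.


Counting words by splitting on spaces:
  Word 1: 'an'
  Word 2: 'horse'
  Word 3: 'fish'
  Word 4: 'broke'
  Word 5: 'sad'
  Word 6: 'fish'
  Word 7: 'loudly'
  Word 8: 'chair'
Total words: 8

8


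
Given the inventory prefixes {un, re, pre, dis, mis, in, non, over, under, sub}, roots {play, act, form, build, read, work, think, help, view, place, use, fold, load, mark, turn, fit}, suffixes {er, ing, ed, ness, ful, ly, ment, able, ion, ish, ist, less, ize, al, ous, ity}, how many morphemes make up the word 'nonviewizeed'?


Segmenting 'nonviewizeed' against the inventory:
  'non' -> prefix (morpheme 1)
  'view' -> root (morpheme 2)
  'ize' -> suffix (morpheme 3)
  'ed' -> suffix (morpheme 4)
Total morphemes: 4

4


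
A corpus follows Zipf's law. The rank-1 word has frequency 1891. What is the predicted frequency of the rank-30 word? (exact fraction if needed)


Zipf's law: freq(rank) = f1 / rank
f1 = 1891, rank = 30
freq = 1891 / 30
GCD(1891, 30) = 1
Simplified: 1891/30

1891/30


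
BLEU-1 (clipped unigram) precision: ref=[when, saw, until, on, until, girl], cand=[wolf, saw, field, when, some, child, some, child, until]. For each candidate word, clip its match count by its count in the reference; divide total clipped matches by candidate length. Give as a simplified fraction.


Reference word counts: {'girl': 1, 'on': 1, 'saw': 1, 'until': 2, 'when': 1}
Checking each candidate word (with clipping):
  'wolf' -> not in reference -> no match (matches: 0)
  'saw' -> in reference (ref count 1, used 1/1) -> match (matches: 1)
  'field' -> not in reference -> no match (matches: 1)
  'when' -> in reference (ref count 1, used 1/1) -> match (matches: 2)
  'some' -> not in reference -> no match (matches: 2)
  'child' -> not in reference -> no match (matches: 2)
  'some' -> not in reference -> no match (matches: 2)
  'child' -> not in reference -> no match (matches: 2)
  'until' -> in reference (ref count 2, used 1/2) -> match (matches: 3)
Clipped matches: 3, Candidate length: 9
Precision = 3/9 = 1/3

1/3


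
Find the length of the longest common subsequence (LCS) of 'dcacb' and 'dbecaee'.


DP table for LCS of 'dcacb' and 'dbecaee':
       d  b  e  c  a  e  e
    0  0  0  0  0  0  0  0
  d 0  1  1  1  1  1  1  1
  c 0  1  1  1  2  2  2  2
  a 0  1  1  1  2  3  3  3
  c 0  1  1  1  2  3  3  3
  b 0  1  2  2  2  3  3  3
LCS: 'dca'
LCS length = 3

3


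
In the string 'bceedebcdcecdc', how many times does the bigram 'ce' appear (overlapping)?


Scanning 'bceedebcdcecdc' for bigram 'ce':
  Position 0: 'bc' -> no
  Position 1: 'ce' -> MATCH
  Position 2: 'ee' -> no
  Position 3: 'ed' -> no
  Position 4: 'de' -> no
  Position 5: 'eb' -> no
  Position 6: 'bc' -> no
  Position 7: 'cd' -> no
  Position 8: 'dc' -> no
  Position 9: 'ce' -> MATCH
  Position 10: 'ec' -> no
  Position 11: 'cd' -> no
  Position 12: 'dc' -> no
Total matches: 2

2


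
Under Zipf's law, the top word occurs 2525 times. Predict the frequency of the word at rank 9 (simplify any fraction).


Zipf's law: freq(rank) = f1 / rank
f1 = 2525, rank = 9
freq = 2525 / 9
GCD(2525, 9) = 1
Simplified: 2525/9

2525/9


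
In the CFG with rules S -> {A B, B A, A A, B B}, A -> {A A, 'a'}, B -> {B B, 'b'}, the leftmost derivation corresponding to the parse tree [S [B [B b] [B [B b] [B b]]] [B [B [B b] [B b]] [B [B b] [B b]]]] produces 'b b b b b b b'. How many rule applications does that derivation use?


Every bracketed nonterminal node [X ...] in the tree is produced by exactly one rule application.
Reading the tree off as a leftmost derivation:
  Step 1: S  =>  B B   (applied S -> B B)
  Step 2: B B  =>  B B B   (applied B -> B B)
  Step 3: B B B  =>  b B B   (applied B -> b)
  Step 4: b B B  =>  b B B B   (applied B -> B B)
  Step 5: b B B B  =>  b b B B   (applied B -> b)
  Step 6: b b B B  =>  b b b B   (applied B -> b)
  Step 7: b b b B  =>  b b b B B   (applied B -> B B)
  Step 8: b b b B B  =>  b b b B B B   (applied B -> B B)
  Step 9: b b b B B B  =>  b b b b B B   (applied B -> b)
  Step 10: b b b b B B  =>  b b b b b B   (applied B -> b)
  Step 11: b b b b b B  =>  b b b b b B B   (applied B -> B B)
  Step 12: b b b b b B B  =>  b b b b b b B   (applied B -> b)
  Step 13: b b b b b b B  =>  b b b b b b b   (applied B -> b)
Final yield: b b b b b b b
Total rewrite steps: 13

13


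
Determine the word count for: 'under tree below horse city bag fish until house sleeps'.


Counting words by splitting on spaces:
  Word 1: 'under'
  Word 2: 'tree'
  Word 3: 'below'
  Word 4: 'horse'
  Word 5: 'city'
  Word 6: 'bag'
  Word 7: 'fish'
  Word 8: 'until'
  Word 9: 'house'
  Word 10: 'sleeps'
Total words: 10

10


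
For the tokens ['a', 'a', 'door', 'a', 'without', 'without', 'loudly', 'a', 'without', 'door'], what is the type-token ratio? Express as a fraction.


Tokens: 10
Unique types: ('a', 'door', 'loudly', 'without') = 4
TTR = 4/10
Simplify: divide both by 2 -> 2/5
TTR = 2/5

2/5


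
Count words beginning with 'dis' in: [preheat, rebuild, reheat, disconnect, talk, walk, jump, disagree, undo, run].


Checking each word for prefix 'dis':
  'preheat' -> no (count: 0)
  'rebuild' -> no (count: 0)
  'reheat' -> no (count: 0)
  'disconnect' -> YES, starts with 'dis' (count: 1)
  'talk' -> no (count: 1)
  'walk' -> no (count: 1)
  'jump' -> no (count: 1)
  'disagree' -> YES, starts with 'dis' (count: 2)
  'undo' -> no (count: 2)
  'run' -> no (count: 2)
Total with prefix 'dis': 2

2


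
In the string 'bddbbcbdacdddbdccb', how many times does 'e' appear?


Scanning 'bddbbcbdacdddbdccb' for 'e':
  No matches found.
Total occurrences of 'e': 0

0


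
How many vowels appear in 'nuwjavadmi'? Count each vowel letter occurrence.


Scanning each character of 'nuwjavadmi':
  Position 1: 'n' -> consonant (running count: 0)
  Position 2: 'u' -> vowel (running count: 1)
  Position 3: 'w' -> consonant (running count: 1)
  Position 4: 'j' -> consonant (running count: 1)
  Position 5: 'a' -> vowel (running count: 2)
  Position 6: 'v' -> consonant (running count: 2)
  Position 7: 'a' -> vowel (running count: 3)
  Position 8: 'd' -> consonant (running count: 3)
  Position 9: 'm' -> consonant (running count: 3)
  Position 10: 'i' -> vowel (running count: 4)
Total vowels: 4

4


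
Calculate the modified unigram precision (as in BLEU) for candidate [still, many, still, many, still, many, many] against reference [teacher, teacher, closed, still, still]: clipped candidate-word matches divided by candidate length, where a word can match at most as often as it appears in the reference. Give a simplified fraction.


Reference word counts: {'closed': 1, 'still': 2, 'teacher': 2}
Checking each candidate word (with clipping):
  'still' -> in reference (ref count 2, used 1/2) -> match (matches: 1)
  'many' -> not in reference -> no match (matches: 1)
  'still' -> in reference (ref count 2, used 2/2) -> match (matches: 2)
  'many' -> not in reference -> no match (matches: 2)
  'still' -> ref count 2 already used up (2/2) -> clipped, no match (matches: 2)
  'many' -> not in reference -> no match (matches: 2)
  'many' -> not in reference -> no match (matches: 2)
Clipped matches: 2, Candidate length: 7
Precision = 2/7

2/7


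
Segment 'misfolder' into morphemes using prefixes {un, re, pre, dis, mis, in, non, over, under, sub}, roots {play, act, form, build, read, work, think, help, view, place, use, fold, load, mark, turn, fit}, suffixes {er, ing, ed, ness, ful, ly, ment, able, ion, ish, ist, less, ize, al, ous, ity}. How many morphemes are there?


Segmenting 'misfolder' against the inventory:
  'mis' -> prefix (morpheme 1)
  'fold' -> root (morpheme 2)
  'er' -> suffix (morpheme 3)
Total morphemes: 3

3


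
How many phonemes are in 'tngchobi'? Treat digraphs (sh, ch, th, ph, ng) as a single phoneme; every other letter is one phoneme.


Parsing 'tngchobi' greedily, digraphs first:
  't' -> consonant phoneme (phonemes so far: 1)
  'ng' -> digraph (1 consonant phoneme) (phonemes so far: 2)
  'ch' -> digraph (1 consonant phoneme) (phonemes so far: 3)
  'o' -> vowel phoneme (phonemes so far: 4)
  'b' -> consonant phoneme (phonemes so far: 5)
  'i' -> vowel phoneme (phonemes so far: 6)
Total phonemes: 6

6


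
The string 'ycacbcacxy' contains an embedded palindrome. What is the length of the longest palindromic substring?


Scanning 'ycacbcacxy' for palindromic substrings.
Substring at positions 1-7: 'cacbcac'.
Check: reverse('cacbcac') = 'cacbcac' -> palindrome confirmed.
Neighbouring characters ('y' / 'x') break symmetry, so it cannot extend further.
No longer palindromic substring exists; longest length = 7

7


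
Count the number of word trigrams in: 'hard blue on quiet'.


Word trigrams from [4] words:
  Trigram 1: (hard blue on)
  Trigram 2: (blue on quiet)
Total word trigrams: 4 - 2 = 2

2


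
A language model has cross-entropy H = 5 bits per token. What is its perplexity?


Perplexity formula: PP = 2^H
H = 5
PP = 2^5
Steps: 2^1 = 2, 2^2 = 4, 2^3 = 8, 2^4 = 16, 2^5 = 32
PP = 32

32


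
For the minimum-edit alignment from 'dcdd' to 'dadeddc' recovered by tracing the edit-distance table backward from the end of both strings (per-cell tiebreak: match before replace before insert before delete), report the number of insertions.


Edit distance = 4. Backtracking from cell (4, 7) with preference match > replace > insert > delete,
then listing the resulting alignment 'dcdd' -> 'dadeddc' left to right:
  Step 1: insert 'd' [insertion #1]
  Step 2: insert 'a' [insertion #2]
  Step 3: keep 'd'
  Step 4: replace c->e
  Step 5: keep 'd'
  Step 6: keep 'd'
  Step 7: insert 'c' [insertion #3]
Total insertions: 3

3


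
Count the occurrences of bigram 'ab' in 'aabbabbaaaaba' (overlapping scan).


Scanning 'aabbabbaaaaba' for bigram 'ab':
  Position 0: 'aa' -> no
  Position 1: 'ab' -> MATCH
  Position 2: 'bb' -> no
  Position 3: 'ba' -> no
  Position 4: 'ab' -> MATCH
  Position 5: 'bb' -> no
  Position 6: 'ba' -> no
  Position 7: 'aa' -> no
  Position 8: 'aa' -> no
  Position 9: 'aa' -> no
  Position 10: 'ab' -> MATCH
  Position 11: 'ba' -> no
Total matches: 3

3


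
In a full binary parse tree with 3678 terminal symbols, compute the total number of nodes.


Leaf nodes (terminals): 3678
Internal nodes = n - 1 = 3678 - 1 = 3677
Total = leaves + internal = 3678 + 3677 = 7355

7355


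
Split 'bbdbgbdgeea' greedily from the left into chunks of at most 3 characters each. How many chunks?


'bbdbgbdgeea' has 11 characters.
Chunking with max size 3:
  Chunk 1: 'bbd' (positions 0-2)
  Chunk 2: 'bgb' (positions 3-5)
  Chunk 3: 'dge' (positions 6-8)
  Chunk 4: 'ea' (positions 9-10)
Total chunks: ceil(11 / 3) = 4

4


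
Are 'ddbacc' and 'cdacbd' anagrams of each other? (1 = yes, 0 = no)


Sort characters of 'ddbacc': 'abccdd'
Sort characters of 'cdacbd': 'abccdd'
Sorted forms match -> they ARE anagrams
Result: 1

1


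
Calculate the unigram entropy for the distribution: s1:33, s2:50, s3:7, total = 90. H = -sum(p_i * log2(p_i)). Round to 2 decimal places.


Computing entropy H = -sum(p_i * log2(p_i)):
  s1: p = 33/90 = 0.3667, -p*log2(p) = 0.5307
  s2: p = 50/90 = 0.5556, -p*log2(p) = 0.4711
  s3: p = 7/90 = 0.0778, -p*log2(p) = 0.2866
H = sum of terms = 1.2884
Rounded to 2 decimals: 1.29

1.29


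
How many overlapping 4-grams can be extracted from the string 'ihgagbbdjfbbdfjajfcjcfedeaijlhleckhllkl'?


String 'ihgagbbdjfbbdfjajfcjcfedeaijlhleckhllkl' has length L = 39.
Number of overlapping n-grams = L - n + 1
Substituting: 39 - 4 + 1 = 36

36


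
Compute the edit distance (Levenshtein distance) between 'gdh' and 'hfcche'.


Building DP table for s1='gdh' (len 3) and s2='hfcche' (len 6):
       h  f  c  c  h  e
    0  1  2  3  4  5  6
  g 1  1  2  3  4  5  6
  d 2  2  2  3  4  5  6
  h 3  2  3  3  4  4  5
Edit distance = dp[3][6] = 5

5


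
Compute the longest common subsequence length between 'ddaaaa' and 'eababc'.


DP table for LCS of 'ddaaaa' and 'eababc':
       e  a  b  a  b  c
    0  0  0  0  0  0  0
  d 0  0  0  0  0  0  0
  d 0  0  0  0  0  0  0
  a 0  0  1  1  1  1  1
  a 0  0  1  1  2  2  2
  a 0  0  1  1  2  2  2
  a 0  0  1  1  2  2  2
LCS: 'aa'
LCS length = 2

2


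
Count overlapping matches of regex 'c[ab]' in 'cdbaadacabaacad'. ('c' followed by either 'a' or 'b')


Pattern: c[ab] means 'c' followed by either 'a' or 'b'.
Scanning 'cdbaadacabaacad' position-by-position:
  Pos 0: window 'cd' -> no
  Pos 1: window 'db' -> no
  Pos 2: window 'ba' -> no
  Pos 3: window 'aa' -> no
  Pos 4: window 'ad' -> no
  Pos 5: window 'da' -> no
  Pos 6: window 'ac' -> no
  Pos 7: window 'ca' -> MATCH
  Pos 8: window 'ab' -> no
  Pos 9: window 'ba' -> no
  Pos 10: window 'aa' -> no
  Pos 11: window 'ac' -> no
  Pos 12: window 'ca' -> MATCH
  Pos 13: window 'ad' -> no
  Pos 14: window 'd' -> no
Total matches: 2

2


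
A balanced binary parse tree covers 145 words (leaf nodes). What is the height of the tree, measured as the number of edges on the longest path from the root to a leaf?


In a balanced binary tree with n leaves the deepest leaf is ceil(log2(n)) edges below the root.
log2(145) = 7.1799
ceil(7.1799) = 8
height (edges) = 8

8


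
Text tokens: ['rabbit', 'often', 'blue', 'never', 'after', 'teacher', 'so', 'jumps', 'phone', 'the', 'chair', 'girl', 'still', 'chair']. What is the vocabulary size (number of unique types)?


Listing all tokens and tracking unique types:
  Token 1: 'rabbit' -> NEW (unique so far: 1)
  Token 2: 'often' -> NEW (unique so far: 2)
  Token 3: 'blue' -> NEW (unique so far: 3)
  Token 4: 'never' -> NEW (unique so far: 4)
  Token 5: 'after' -> NEW (unique so far: 5)
  Token 6: 'teacher' -> NEW (unique so far: 6)
  Token 7: 'so' -> NEW (unique so far: 7)
  Token 8: 'jumps' -> NEW (unique so far: 8)
  Token 9: 'phone' -> NEW (unique so far: 9)
  Token 10: 'the' -> NEW (unique so far: 10)
  Token 11: 'chair' -> NEW (unique so far: 11)
  Token 12: 'girl' -> NEW (unique so far: 12)
  Token 13: 'still' -> NEW (unique so far: 13)
  Token 14: 'chair' -> duplicate (unique so far: 13)
Unique types: ('after', 'blue', 'chair', 'girl', 'jumps', 'never', 'often', 'phone', 'rabbit', 'so', 'still', 'teacher', 'the')
Vocabulary size: 13

13


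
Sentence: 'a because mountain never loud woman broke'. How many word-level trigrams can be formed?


Word trigrams from [7] words:
  Trigram 1: (a because mountain)
  Trigram 2: (because mountain never)
  Trigram 3: (mountain never loud)
  Trigram 4: (never loud woman)
  Trigram 5: (loud woman broke)
Total word trigrams: 7 - 2 = 5

5


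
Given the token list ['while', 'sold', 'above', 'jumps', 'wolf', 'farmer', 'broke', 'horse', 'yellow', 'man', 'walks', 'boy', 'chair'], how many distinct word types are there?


Listing all tokens and tracking unique types:
  Token 1: 'while' -> NEW (unique so far: 1)
  Token 2: 'sold' -> NEW (unique so far: 2)
  Token 3: 'above' -> NEW (unique so far: 3)
  Token 4: 'jumps' -> NEW (unique so far: 4)
  Token 5: 'wolf' -> NEW (unique so far: 5)
  Token 6: 'farmer' -> NEW (unique so far: 6)
  Token 7: 'broke' -> NEW (unique so far: 7)
  Token 8: 'horse' -> NEW (unique so far: 8)
  Token 9: 'yellow' -> NEW (unique so far: 9)
  Token 10: 'man' -> NEW (unique so far: 10)
  Token 11: 'walks' -> NEW (unique so far: 11)
  Token 12: 'boy' -> NEW (unique so far: 12)
  Token 13: 'chair' -> NEW (unique so far: 13)
Unique types: ('above', 'boy', 'broke', 'chair', 'farmer', 'horse', 'jumps', 'man', 'sold', 'walks', 'while', 'wolf', 'yellow')
Vocabulary size: 13

13


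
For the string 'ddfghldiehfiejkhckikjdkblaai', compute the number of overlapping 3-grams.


String 'ddfghldiehfiejkhckikjdkblaai' has length L = 28.
Number of overlapping n-grams = L - n + 1
Substituting: 28 - 3 + 1 = 26

26


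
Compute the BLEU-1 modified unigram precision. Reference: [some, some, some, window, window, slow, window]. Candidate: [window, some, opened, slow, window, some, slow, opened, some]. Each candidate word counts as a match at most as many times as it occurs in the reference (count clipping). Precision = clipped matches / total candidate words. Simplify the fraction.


Reference word counts: {'slow': 1, 'some': 3, 'window': 3}
Checking each candidate word (with clipping):
  'window' -> in reference (ref count 3, used 1/3) -> match (matches: 1)
  'some' -> in reference (ref count 3, used 1/3) -> match (matches: 2)
  'opened' -> not in reference -> no match (matches: 2)
  'slow' -> in reference (ref count 1, used 1/1) -> match (matches: 3)
  'window' -> in reference (ref count 3, used 2/3) -> match (matches: 4)
  'some' -> in reference (ref count 3, used 2/3) -> match (matches: 5)
  'slow' -> ref count 1 already used up (1/1) -> clipped, no match (matches: 5)
  'opened' -> not in reference -> no match (matches: 5)
  'some' -> in reference (ref count 3, used 3/3) -> match (matches: 6)
Clipped matches: 6, Candidate length: 9
Precision = 6/9 = 2/3

2/3


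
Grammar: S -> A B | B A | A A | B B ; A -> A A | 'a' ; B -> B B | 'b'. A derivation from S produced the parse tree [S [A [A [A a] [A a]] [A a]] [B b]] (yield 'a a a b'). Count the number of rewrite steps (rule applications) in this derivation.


Every bracketed nonterminal node [X ...] in the tree is produced by exactly one rule application.
Reading the tree off as a leftmost derivation:
  Step 1: S  =>  A B   (applied S -> A B)
  Step 2: A B  =>  A A B   (applied A -> A A)
  Step 3: A A B  =>  A A A B   (applied A -> A A)
  Step 4: A A A B  =>  a A A B   (applied A -> a)
  Step 5: a A A B  =>  a a A B   (applied A -> a)
  Step 6: a a A B  =>  a a a B   (applied A -> a)
  Step 7: a a a B  =>  a a a b   (applied B -> b)
Final yield: a a a b
Total rewrite steps: 7

7


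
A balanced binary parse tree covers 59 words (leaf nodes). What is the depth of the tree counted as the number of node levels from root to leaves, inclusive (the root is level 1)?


In a balanced binary tree with n leaves the deepest leaf is ceil(log2(n)) edges below the root,
so counting node levels inclusive of root and leaves gives ceil(log2(n)) + 1 levels.
log2(59) = 5.8826
ceil(5.8826) = 6
levels = 6 + 1 = 7

7


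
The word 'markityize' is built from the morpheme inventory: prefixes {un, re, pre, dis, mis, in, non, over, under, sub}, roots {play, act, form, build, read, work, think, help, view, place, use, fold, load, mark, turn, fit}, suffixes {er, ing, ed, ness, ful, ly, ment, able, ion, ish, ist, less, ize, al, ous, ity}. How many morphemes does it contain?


Segmenting 'markityize' against the inventory:
  'mark' -> root (morpheme 1)
  'ity' -> suffix (morpheme 2)
  'ize' -> suffix (morpheme 3)
Total morphemes: 3

3


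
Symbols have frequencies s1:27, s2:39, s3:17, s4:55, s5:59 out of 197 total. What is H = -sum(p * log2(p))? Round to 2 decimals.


Computing entropy H = -sum(p_i * log2(p_i)):
  s1: p = 27/197 = 0.1371, -p*log2(p) = 0.3930
  s2: p = 39/197 = 0.1980, -p*log2(p) = 0.4626
  s3: p = 17/197 = 0.0863, -p*log2(p) = 0.3050
  s4: p = 55/197 = 0.2792, -p*log2(p) = 0.5139
  s5: p = 59/197 = 0.2995, -p*log2(p) = 0.5209
H = sum of terms = 2.1954
Rounded to 2 decimals: 2.20

2.20


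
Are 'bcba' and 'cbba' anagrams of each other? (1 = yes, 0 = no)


Sort characters of 'bcba': 'abbc'
Sort characters of 'cbba': 'abbc'
Sorted forms match -> they ARE anagrams
Result: 1

1


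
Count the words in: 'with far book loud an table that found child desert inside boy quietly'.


Counting words by splitting on spaces:
  Word 1: 'with'
  Word 2: 'far'
  Word 3: 'book'
  Word 4: 'loud'
  Word 5: 'an'
  Word 6: 'table'
  Word 7: 'that'
  Word 8: 'found'
  Word 9: 'child'
  Word 10: 'desert'
  Word 11: 'inside'
  Word 12: 'boy'
  Word 13: 'quietly'
Total words: 13

13


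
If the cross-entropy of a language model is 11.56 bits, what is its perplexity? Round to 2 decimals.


Perplexity formula: PP = 2^H
H = 11.56
PP = 2^11.56
Decompose: 2^11.56 = 2^11 * 2^0.56
2^11 = 2048, 2^0.56 ~ 1.4742692
PP ~ 2048 * 1.4742692 = 3019.3033216
Rounded to 2 decimals: 3019.30

3019.30


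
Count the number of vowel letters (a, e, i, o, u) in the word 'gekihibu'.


Scanning each character of 'gekihibu':
  Position 1: 'g' -> consonant (running count: 0)
  Position 2: 'e' -> vowel (running count: 1)
  Position 3: 'k' -> consonant (running count: 1)
  Position 4: 'i' -> vowel (running count: 2)
  Position 5: 'h' -> consonant (running count: 2)
  Position 6: 'i' -> vowel (running count: 3)
  Position 7: 'b' -> consonant (running count: 3)
  Position 8: 'u' -> vowel (running count: 4)
Total vowels: 4

4


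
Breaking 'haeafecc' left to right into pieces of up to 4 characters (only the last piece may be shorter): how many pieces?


'haeafecc' has 8 characters.
Chunking with max size 4:
  Chunk 1: 'haea' (positions 0-3)
  Chunk 2: 'fecc' (positions 4-7)
Total chunks: ceil(8 / 4) = 2

2


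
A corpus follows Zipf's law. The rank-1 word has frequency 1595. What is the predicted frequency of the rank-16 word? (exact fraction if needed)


Zipf's law: freq(rank) = f1 / rank
f1 = 1595, rank = 16
freq = 1595 / 16
GCD(1595, 16) = 1
Simplified: 1595/16

1595/16


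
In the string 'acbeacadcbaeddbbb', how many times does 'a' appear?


Scanning 'acbeacadcbaeddbbb' for 'a':
  Position 0: 'a' -> MATCH (count: 1)
  Position 4: 'a' -> MATCH (count: 2)
  Position 6: 'a' -> MATCH (count: 3)
  Position 10: 'a' -> MATCH (count: 4)
Total occurrences of 'a': 4

4


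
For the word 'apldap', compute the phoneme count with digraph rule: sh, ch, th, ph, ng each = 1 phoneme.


Parsing 'apldap' greedily, digraphs first:
  'a' -> vowel phoneme (phonemes so far: 1)
  'p' -> consonant phoneme (phonemes so far: 2)
  'l' -> consonant phoneme (phonemes so far: 3)
  'd' -> consonant phoneme (phonemes so far: 4)
  'a' -> vowel phoneme (phonemes so far: 5)
  'p' -> consonant phoneme (phonemes so far: 6)
Total phonemes: 6

6


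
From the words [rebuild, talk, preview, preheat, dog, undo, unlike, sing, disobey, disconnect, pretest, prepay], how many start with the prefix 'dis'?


Checking each word for prefix 'dis':
  'rebuild' -> no (count: 0)
  'talk' -> no (count: 0)
  'preview' -> no (count: 0)
  'preheat' -> no (count: 0)
  'dog' -> no (count: 0)
  'undo' -> no (count: 0)
  'unlike' -> no (count: 0)
  'sing' -> no (count: 0)
  'disobey' -> YES, starts with 'dis' (count: 1)
  'disconnect' -> YES, starts with 'dis' (count: 2)
  'pretest' -> no (count: 2)
  'prepay' -> no (count: 2)
Total with prefix 'dis': 2

2


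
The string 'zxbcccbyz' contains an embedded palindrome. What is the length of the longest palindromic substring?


Scanning 'zxbcccbyz' for palindromic substrings.
Substring at positions 2-6: 'bcccb'.
Check: reverse('bcccb') = 'bcccb' -> palindrome confirmed.
Neighbouring characters ('x' / 'y') break symmetry, so it cannot extend further.
No longer palindromic substring exists; longest length = 5

5


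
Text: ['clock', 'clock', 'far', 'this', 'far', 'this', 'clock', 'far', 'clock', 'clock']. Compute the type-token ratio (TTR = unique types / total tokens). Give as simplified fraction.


Tokens: 10
Unique types: ('clock', 'far', 'this') = 3
TTR = 3/10
Already in lowest terms.

3/10


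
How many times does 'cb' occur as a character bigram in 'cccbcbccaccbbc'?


Scanning 'cccbcbccaccbbc' for bigram 'cb':
  Position 0: 'cc' -> no
  Position 1: 'cc' -> no
  Position 2: 'cb' -> MATCH
  Position 3: 'bc' -> no
  Position 4: 'cb' -> MATCH
  Position 5: 'bc' -> no
  Position 6: 'cc' -> no
  Position 7: 'ca' -> no
  Position 8: 'ac' -> no
  Position 9: 'cc' -> no
  Position 10: 'cb' -> MATCH
  Position 11: 'bb' -> no
  Position 12: 'bc' -> no
Total matches: 3

3


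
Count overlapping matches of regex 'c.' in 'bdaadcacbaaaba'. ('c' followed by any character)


Pattern: c. means 'c' followed by any character.
Scanning 'bdaadcacbaaaba' position-by-position:
  Pos 0: window 'bd' -> no
  Pos 1: window 'da' -> no
  Pos 2: window 'aa' -> no
  Pos 3: window 'ad' -> no
  Pos 4: window 'dc' -> no
  Pos 5: window 'ca' -> MATCH
  Pos 6: window 'ac' -> no
  Pos 7: window 'cb' -> MATCH
  Pos 8: window 'ba' -> no
  Pos 9: window 'aa' -> no
  Pos 10: window 'aa' -> no
  Pos 11: window 'ab' -> no
  Pos 12: window 'ba' -> no
  Pos 13: window 'a' -> no
Total matches: 2

2


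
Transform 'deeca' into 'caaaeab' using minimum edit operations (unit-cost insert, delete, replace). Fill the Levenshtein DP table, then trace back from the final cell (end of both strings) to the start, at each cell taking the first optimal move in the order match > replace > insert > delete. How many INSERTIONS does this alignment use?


Edit distance = 6. Backtracking from cell (5, 7) with preference match > replace > insert > delete,
then listing the resulting alignment 'deeca' -> 'caaaeab' left to right:
  Step 1: insert 'c' [insertion #1]
  Step 2: insert 'a' [insertion #2]
  Step 3: replace d->a
  Step 4: replace e->a
  Step 5: keep 'e'
  Step 6: replace c->a
  Step 7: replace a->b
Total insertions: 2

2


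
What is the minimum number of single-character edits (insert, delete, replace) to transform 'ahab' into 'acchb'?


Building DP table for s1='ahab' (len 4) and s2='acchb' (len 5):
       a  c  c  h  b
    0  1  2  3  4  5
  a 1  0  1  2  3  4
  h 2  1  1  2  2  3
  a 3  2  2  2  3  3
  b 4  3  3  3  3  3
Edit distance = dp[4][5] = 3

3


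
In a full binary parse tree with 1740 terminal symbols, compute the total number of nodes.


Leaf nodes (terminals): 1740
Internal nodes = n - 1 = 1740 - 1 = 1739
Total = leaves + internal = 1740 + 1739 = 3479

3479
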